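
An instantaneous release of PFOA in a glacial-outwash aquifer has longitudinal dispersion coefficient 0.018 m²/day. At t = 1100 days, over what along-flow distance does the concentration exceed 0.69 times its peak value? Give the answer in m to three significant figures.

The plume is Gaussian with σ = √(2Dt) = √(2 × 0.018 × 1100) = 6.293 m.
C/C_peak = exp(−Δx²/(2σ²)) = 0.69 ⇒ Δx = σ·√(−2 ln 0.69) = 6.293 × 0.8615 = 5.421 m.
Width = 2Δx = 10.8 m.

10.8 m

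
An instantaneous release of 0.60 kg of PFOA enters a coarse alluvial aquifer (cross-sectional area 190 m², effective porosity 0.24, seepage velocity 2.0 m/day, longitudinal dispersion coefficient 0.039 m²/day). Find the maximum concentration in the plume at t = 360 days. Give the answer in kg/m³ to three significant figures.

The peak of an instantaneous 1D plume sits at x = vt; there the Gaussian factor is 1 and C_max = M/(n_e·A·√(4πDt)), where n_e·A is the pore area the mass is dissolved in.
√(4πDt) = √(4π × 0.039 × 360) = 13.28 m, so C_max = 0.60/(0.24 × 190 × 13.28) = 0.000991 kg/m³.

0.000991 kg/m³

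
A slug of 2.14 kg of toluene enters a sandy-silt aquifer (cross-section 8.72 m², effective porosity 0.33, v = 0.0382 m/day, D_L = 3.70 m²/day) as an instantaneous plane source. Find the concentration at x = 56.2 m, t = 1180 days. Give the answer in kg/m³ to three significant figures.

0.00315 kg/m³

For an instantaneous plane source, C(x,t) = M/(n_e·A·√(4πDt)) · exp(−(x−vt)²/(4Dt)), with n_e·A the pore (flow) area.
Plume center vt = 0.0382 × 1180 = 45.076 m, so the well at 56.2 m is 11.124 m downgradient of the peak.
√(4πDt) = 234.2 m, giving peak height M/(n_e·A·√(4πDt)) = 2.14/(0.33 × 8.72 × 234.2) = 0.003175 kg/m³.
(x−vt)²/(4Dt) = (11.124)²/(4 × 3.70 × 1180) = 0.007086; exp(−0.007086) = 0.9929.
C = 0.003175 × 0.9929 = 0.00315 kg/m³.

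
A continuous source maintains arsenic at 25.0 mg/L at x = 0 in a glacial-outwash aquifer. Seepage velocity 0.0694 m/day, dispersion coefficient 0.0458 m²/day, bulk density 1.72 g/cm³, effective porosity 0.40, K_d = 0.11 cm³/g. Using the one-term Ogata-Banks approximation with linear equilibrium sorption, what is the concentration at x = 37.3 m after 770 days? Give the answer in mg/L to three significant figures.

11.0 mg/L

Retardation factor R = 1 + ρ_b·K_d/n = 1 + 1.72 × 0.11/0.40 = 1.473.
Sorption retards both mechanisms: v_R = v/R = 0.04711 m/day, D_R = D/R = 0.03109 m²/day.
v_R·t = 0.04711 × 770 = 36.2747 m; 2√(D_R t) = 9.786 m; argument = (37.3 − 36.2747)/9.786 = 0.1048.
C = C₀ × ½·erfc(0.1048) = 25.0 × 0.4411 = 11.0 mg/L.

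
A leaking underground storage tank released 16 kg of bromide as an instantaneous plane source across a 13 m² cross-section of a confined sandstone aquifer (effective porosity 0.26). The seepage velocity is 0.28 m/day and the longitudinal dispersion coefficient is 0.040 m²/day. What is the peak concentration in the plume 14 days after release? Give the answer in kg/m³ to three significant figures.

The peak of an instantaneous 1D plume sits at x = vt; there the Gaussian factor is 1 and C_max = M/(n_e·A·√(4πDt)), where n_e·A is the pore area the mass is dissolved in.
√(4πDt) = √(4π × 0.040 × 14) = 2.653 m, so C_max = 16/(0.26 × 13 × 2.653) = 1.78 kg/m³.

1.78 kg/m³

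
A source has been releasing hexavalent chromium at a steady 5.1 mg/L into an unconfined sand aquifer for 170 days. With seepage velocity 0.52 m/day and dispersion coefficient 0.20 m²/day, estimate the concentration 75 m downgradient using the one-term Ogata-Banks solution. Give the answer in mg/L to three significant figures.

4.83 mg/L

For a continuous step input, C/C₀ ≈ ½·erfc((x−vt)/(2√(Dt))).
vt = 0.52 × 170 = 88.4 m and 2√(Dt) = 2√(0.20 × 170) = 11.66 m.
Argument (x−vt)/(2√(Dt)) = (75 − 88.4)/11.66 = -1.149; ½·erfc(-1.149) = 0.9479.
C = 5.1 × 0.9479 = 4.83 mg/L.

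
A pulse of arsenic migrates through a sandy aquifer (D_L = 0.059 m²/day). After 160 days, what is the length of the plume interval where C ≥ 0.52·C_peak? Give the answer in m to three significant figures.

9.94 m

The plume is Gaussian with σ = √(2Dt) = √(2 × 0.059 × 160) = 4.345 m.
C/C_peak = exp(−Δx²/(2σ²)) = 0.52 ⇒ Δx = σ·√(−2 ln 0.52) = 4.345 × 1.144 = 4.971 m.
Width = 2Δx = 9.94 m.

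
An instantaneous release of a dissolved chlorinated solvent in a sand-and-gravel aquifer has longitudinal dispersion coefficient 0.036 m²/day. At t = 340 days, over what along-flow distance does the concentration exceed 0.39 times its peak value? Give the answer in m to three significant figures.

13.6 m

The plume is Gaussian with σ = √(2Dt) = √(2 × 0.036 × 340) = 4.948 m.
C/C_peak = exp(−Δx²/(2σ²)) = 0.39 ⇒ Δx = σ·√(−2 ln 0.39) = 4.948 × 1.372 = 6.789 m.
Width = 2Δx = 13.6 m.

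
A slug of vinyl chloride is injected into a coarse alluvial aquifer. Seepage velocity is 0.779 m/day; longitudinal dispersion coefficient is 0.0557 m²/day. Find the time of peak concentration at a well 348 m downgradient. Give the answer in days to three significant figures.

For the 1D instantaneous-source solution, setting ∂C/∂t = 0 at fixed x gives v²t² + 2Dt − x² = 0, so t = (√(D² + v²x²) − D)/v².
√(D² + v²x²) = √(0.0557² + 0.779² × 348²) = 271.1; v² = 0.606841.
t = (271.1 − 0.0557)/0.606841 = 447 days (vs. the pure-advection estimate x/v = 447 d).

447 days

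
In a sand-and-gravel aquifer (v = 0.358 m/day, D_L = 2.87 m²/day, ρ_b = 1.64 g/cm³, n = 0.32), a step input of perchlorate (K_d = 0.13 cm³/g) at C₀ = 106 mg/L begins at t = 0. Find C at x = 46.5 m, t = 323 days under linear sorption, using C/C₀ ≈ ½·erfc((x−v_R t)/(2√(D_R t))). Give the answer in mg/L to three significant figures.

Retardation factor R = 1 + ρ_b·K_d/n = 1 + 1.64 × 0.13/0.32 = 1.666.
Sorption retards both mechanisms: v_R = v/R = 0.2149 m/day, D_R = D/R = 1.723 m²/day.
v_R·t = 0.2149 × 323 = 69.4127 m; 2√(D_R t) = 47.18 m; argument = (46.5 − 69.4127)/47.18 = -0.4856.
C = C₀ × ½·erfc(-0.4856) = 106 × 0.7539 = 79.9 mg/L.

79.9 mg/L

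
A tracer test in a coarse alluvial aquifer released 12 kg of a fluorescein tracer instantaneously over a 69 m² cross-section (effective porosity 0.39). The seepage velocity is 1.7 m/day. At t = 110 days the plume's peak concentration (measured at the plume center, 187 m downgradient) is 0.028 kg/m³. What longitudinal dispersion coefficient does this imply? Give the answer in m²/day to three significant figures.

At the plume center C_max = M/(n_e·A·√(4πDt)), so D = M²/(4πt·(n_e·A·C_max)²).
n_e·A·C_max = 0.39 × 69 × 0.028 = 0.7535 kg/m.
D = 12²/(4π × 110 × 0.7535²) = 0.183 m²/day.

0.183 m²/day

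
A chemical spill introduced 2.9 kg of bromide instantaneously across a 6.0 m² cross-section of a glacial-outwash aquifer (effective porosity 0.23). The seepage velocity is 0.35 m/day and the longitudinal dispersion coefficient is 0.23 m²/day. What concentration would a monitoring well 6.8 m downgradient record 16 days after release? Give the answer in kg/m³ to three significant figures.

For an instantaneous plane source, C(x,t) = M/(n_e·A·√(4πDt)) · exp(−(x−vt)²/(4Dt)), with n_e·A the pore (flow) area.
Plume center vt = 0.35 × 16 = 5.6 m, so the well at 6.8 m is 1.2 m downgradient of the peak.
√(4πDt) = 6.800 m, giving peak height M/(n_e·A·√(4πDt)) = 2.9/(0.23 × 6.0 × 6.800) = 0.3090 kg/m³.
(x−vt)²/(4Dt) = (1.2)²/(4 × 0.23 × 16) = 0.09783; exp(−0.09783) = 0.9068.
C = 0.3090 × 0.9068 = 0.280 kg/m³.

0.280 kg/m³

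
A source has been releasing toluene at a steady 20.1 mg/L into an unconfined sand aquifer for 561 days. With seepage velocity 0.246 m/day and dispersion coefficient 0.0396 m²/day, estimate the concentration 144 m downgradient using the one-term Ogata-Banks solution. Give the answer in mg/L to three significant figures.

3.70 mg/L

For a continuous step input, C/C₀ ≈ ½·erfc((x−vt)/(2√(Dt))).
vt = 0.246 × 561 = 138.006 m and 2√(Dt) = 2√(0.0396 × 561) = 9.427 m.
Argument (x−vt)/(2√(Dt)) = (144 − 138.006)/9.427 = 0.6358; ½·erfc(0.6358) = 0.1843.
C = 20.1 × 0.1843 = 3.70 mg/L.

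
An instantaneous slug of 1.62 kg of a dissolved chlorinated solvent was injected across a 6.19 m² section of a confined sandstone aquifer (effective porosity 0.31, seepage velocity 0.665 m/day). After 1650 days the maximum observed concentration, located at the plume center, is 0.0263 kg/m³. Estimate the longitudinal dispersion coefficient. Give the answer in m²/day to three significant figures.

At the plume center C_max = M/(n_e·A·√(4πDt)), so D = M²/(4πt·(n_e·A·C_max)²).
n_e·A·C_max = 0.31 × 6.19 × 0.0263 = 0.05047 kg/m.
D = 1.62²/(4π × 1650 × 0.05047²) = 0.0497 m²/day.

0.0497 m²/day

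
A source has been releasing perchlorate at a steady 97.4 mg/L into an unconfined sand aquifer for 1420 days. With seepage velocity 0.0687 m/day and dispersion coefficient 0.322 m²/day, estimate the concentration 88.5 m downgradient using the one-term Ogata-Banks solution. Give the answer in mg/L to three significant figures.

60.2 mg/L

For a continuous step input, C/C₀ ≈ ½·erfc((x−vt)/(2√(Dt))).
vt = 0.0687 × 1420 = 97.554 m and 2√(Dt) = 2√(0.322 × 1420) = 42.77 m.
Argument (x−vt)/(2√(Dt)) = (88.5 − 97.554)/42.77 = -0.2117; ½·erfc(-0.2117) = 0.6177.
C = 97.4 × 0.6177 = 60.2 mg/L.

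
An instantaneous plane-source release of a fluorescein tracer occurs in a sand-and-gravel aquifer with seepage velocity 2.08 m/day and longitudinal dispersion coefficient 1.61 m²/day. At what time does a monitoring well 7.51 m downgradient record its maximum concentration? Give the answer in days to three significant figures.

For the 1D instantaneous-source solution, setting ∂C/∂t = 0 at fixed x gives v²t² + 2Dt − x² = 0, so t = (√(D² + v²x²) − D)/v².
√(D² + v²x²) = √(1.61² + 2.08² × 7.51²) = 15.70; v² = 4.3264.
t = (15.70 − 1.61)/4.3264 = 3.26 days (vs. the pure-advection estimate x/v = 3.61 d).

3.26 days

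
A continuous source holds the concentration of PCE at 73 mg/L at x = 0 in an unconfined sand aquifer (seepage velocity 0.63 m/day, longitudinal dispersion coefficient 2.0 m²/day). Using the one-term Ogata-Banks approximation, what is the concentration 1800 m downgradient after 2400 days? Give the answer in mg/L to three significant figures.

0.120 mg/L

For a continuous step input, C/C₀ ≈ ½·erfc((x−vt)/(2√(Dt))).
vt = 0.63 × 2400 = 1512 m and 2√(Dt) = 2√(2.0 × 2400) = 138.6 m.
Argument (x−vt)/(2√(Dt)) = (1800 − 1512)/138.6 = 2.078; ½·erfc(2.078) = 0.001648.
C = 73 × 0.001648 = 0.120 mg/L.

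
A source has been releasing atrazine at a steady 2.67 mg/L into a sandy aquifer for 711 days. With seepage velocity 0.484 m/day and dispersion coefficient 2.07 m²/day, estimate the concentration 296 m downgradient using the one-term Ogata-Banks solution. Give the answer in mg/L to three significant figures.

2.17 mg/L

For a continuous step input, C/C₀ ≈ ½·erfc((x−vt)/(2√(Dt))).
vt = 0.484 × 711 = 344.124 m and 2√(Dt) = 2√(2.07 × 711) = 76.73 m.
Argument (x−vt)/(2√(Dt)) = (296 − 344.124)/76.73 = -0.6272; ½·erfc(-0.6272) = 0.8125.
C = 2.67 × 0.8125 = 2.17 mg/L.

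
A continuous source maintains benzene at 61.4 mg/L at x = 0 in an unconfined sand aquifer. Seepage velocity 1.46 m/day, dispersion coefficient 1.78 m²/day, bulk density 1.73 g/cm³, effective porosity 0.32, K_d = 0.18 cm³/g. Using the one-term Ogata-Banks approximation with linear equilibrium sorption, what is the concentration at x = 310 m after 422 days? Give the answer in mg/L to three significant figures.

32.7 mg/L

Retardation factor R = 1 + ρ_b·K_d/n = 1 + 1.73 × 0.18/0.32 = 1.973.
Sorption retards both mechanisms: v_R = v/R = 0.7400 m/day, D_R = D/R = 0.9022 m²/day.
v_R·t = 0.7400 × 422 = 312.28 m; 2√(D_R t) = 39.02 m; argument = (310 − 312.28)/39.02 = -0.05843.
C = C₀ × ½·erfc(-0.05843) = 61.4 × 0.5329 = 32.7 mg/L.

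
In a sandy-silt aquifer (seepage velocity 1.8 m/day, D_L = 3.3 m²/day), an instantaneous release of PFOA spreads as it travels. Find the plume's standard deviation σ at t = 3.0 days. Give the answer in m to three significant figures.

4.45 m

Dispersive spreading gives a Gaussian with σ² = 2Dt; advection only shifts the center.
σ = √(2 × 3.3 × 3.0) = 4.45 m.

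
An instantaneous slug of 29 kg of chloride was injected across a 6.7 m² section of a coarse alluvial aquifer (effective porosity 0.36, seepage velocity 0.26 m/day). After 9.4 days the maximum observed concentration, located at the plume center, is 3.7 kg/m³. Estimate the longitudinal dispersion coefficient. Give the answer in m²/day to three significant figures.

At the plume center C_max = M/(n_e·A·√(4πDt)), so D = M²/(4πt·(n_e·A·C_max)²).
n_e·A·C_max = 0.36 × 6.7 × 3.7 = 8.924 kg/m.
D = 29²/(4π × 9.4 × 8.924²) = 0.0894 m²/day.

0.0894 m²/day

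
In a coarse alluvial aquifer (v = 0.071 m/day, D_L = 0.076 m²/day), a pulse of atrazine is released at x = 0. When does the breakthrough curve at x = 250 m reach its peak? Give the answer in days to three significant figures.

For the 1D instantaneous-source solution, setting ∂C/∂t = 0 at fixed x gives v²t² + 2Dt − x² = 0, so t = (√(D² + v²x²) − D)/v².
√(D² + v²x²) = √(0.076² + 0.071² × 250²) = 17.75; v² = 0.005041.
t = (17.75 − 0.076)/0.005041 = 3510 days (vs. the pure-advection estimate x/v = 3520 d).

3510 days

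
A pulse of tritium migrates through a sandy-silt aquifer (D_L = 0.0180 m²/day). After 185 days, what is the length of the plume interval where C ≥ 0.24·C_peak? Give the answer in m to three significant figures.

The plume is Gaussian with σ = √(2Dt) = √(2 × 0.0180 × 185) = 2.581 m.
C/C_peak = exp(−Δx²/(2σ²)) = 0.24 ⇒ Δx = σ·√(−2 ln 0.24) = 2.581 × 1.689 = 4.359 m.
Width = 2Δx = 8.72 m.

8.72 m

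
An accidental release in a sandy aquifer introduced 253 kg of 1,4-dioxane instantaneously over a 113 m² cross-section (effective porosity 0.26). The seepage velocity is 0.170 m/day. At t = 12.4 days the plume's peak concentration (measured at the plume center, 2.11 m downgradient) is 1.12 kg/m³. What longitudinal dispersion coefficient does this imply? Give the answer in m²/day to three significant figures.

At the plume center C_max = M/(n_e·A·√(4πDt)), so D = M²/(4πt·(n_e·A·C_max)²).
n_e·A·C_max = 0.26 × 113 × 1.12 = 32.91 kg/m.
D = 253²/(4π × 12.4 × 32.91²) = 0.379 m²/day.

0.379 m²/day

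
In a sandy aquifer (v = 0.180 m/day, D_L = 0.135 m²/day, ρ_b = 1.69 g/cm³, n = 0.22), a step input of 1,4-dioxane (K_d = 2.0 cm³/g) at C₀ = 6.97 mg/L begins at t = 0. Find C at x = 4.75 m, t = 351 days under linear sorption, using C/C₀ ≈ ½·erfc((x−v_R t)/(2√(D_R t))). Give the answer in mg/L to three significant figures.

2.48 mg/L

Retardation factor R = 1 + ρ_b·K_d/n = 1 + 1.69 × 2.0/0.22 = 16.36.
Sorption retards both mechanisms: v_R = v/R = 0.01100 m/day, D_R = D/R = 0.008252 m²/day.
v_R·t = 0.01100 × 351 = 3.861 m; 2√(D_R t) = 3.404 m; argument = (4.75 − 3.861)/3.404 = 0.2612.
C = C₀ × ½·erfc(0.2612) = 6.97 × 0.3559 = 2.48 mg/L.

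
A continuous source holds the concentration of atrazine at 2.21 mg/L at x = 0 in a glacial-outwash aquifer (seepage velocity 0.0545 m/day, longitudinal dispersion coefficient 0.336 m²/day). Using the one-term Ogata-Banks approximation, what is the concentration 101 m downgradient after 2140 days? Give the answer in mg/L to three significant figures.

For a continuous step input, C/C₀ ≈ ½·erfc((x−vt)/(2√(Dt))).
vt = 0.0545 × 2140 = 116.63 m and 2√(Dt) = 2√(0.336 × 2140) = 53.63 m.
Argument (x−vt)/(2√(Dt)) = (101 − 116.63)/53.63 = -0.2914; ½·erfc(-0.2914) = 0.6599.
C = 2.21 × 0.6599 = 1.46 mg/L.

1.46 mg/L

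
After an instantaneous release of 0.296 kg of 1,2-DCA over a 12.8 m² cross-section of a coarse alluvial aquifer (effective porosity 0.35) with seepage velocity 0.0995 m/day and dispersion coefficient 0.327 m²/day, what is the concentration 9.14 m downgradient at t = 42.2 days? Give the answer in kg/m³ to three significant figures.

For an instantaneous plane source, C(x,t) = M/(n_e·A·√(4πDt)) · exp(−(x−vt)²/(4Dt)), with n_e·A the pore (flow) area.
Plume center vt = 0.0995 × 42.2 = 4.1989 m, so the well at 9.14 m is 4.9411 m downgradient of the peak.
√(4πDt) = 13.17 m, giving peak height M/(n_e·A·√(4πDt)) = 0.296/(0.35 × 12.8 × 13.17) = 0.005017 kg/m³.
(x−vt)²/(4Dt) = (4.9411)²/(4 × 0.327 × 42.2) = 0.4423; exp(−0.4423) = 0.6426.
C = 0.005017 × 0.6426 = 0.00322 kg/m³.

0.00322 kg/m³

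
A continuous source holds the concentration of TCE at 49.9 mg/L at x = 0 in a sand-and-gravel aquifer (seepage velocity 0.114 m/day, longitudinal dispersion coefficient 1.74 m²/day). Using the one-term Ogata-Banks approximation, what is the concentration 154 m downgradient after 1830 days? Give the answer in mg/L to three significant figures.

For a continuous step input, C/C₀ ≈ ½·erfc((x−vt)/(2√(Dt))).
vt = 0.114 × 1830 = 208.62 m and 2√(Dt) = 2√(1.74 × 1830) = 112.9 m.
Argument (x−vt)/(2√(Dt)) = (154 − 208.62)/112.9 = -0.4838; ½·erfc(-0.4838) = 0.7531.
C = 49.9 × 0.7531 = 37.6 mg/L.

37.6 mg/L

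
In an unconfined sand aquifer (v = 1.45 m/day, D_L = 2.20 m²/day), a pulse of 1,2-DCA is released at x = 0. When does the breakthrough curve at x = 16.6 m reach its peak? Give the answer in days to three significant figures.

For the 1D instantaneous-source solution, setting ∂C/∂t = 0 at fixed x gives v²t² + 2Dt − x² = 0, so t = (√(D² + v²x²) − D)/v².
√(D² + v²x²) = √(2.20² + 1.45² × 16.6²) = 24.17; v² = 2.1025.
t = (24.17 − 2.20)/2.1025 = 10.4 days (vs. the pure-advection estimate x/v = 11.4 d).

10.4 days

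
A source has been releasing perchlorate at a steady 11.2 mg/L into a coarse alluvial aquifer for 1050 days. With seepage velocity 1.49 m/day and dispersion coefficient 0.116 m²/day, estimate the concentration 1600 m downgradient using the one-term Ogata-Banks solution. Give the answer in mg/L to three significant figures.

0.128 mg/L

For a continuous step input, C/C₀ ≈ ½·erfc((x−vt)/(2√(Dt))).
vt = 1.49 × 1050 = 1564.5 m and 2√(Dt) = 2√(0.116 × 1050) = 22.07 m.
Argument (x−vt)/(2√(Dt)) = (1600 − 1564.5)/22.07 = 1.609; ½·erfc(1.609) = 0.01144.
C = 11.2 × 0.01144 = 0.128 mg/L.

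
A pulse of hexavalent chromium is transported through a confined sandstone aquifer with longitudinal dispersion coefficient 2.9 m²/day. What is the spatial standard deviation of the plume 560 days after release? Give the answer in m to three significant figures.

Dispersive spreading gives a Gaussian with σ² = 2Dt; advection only shifts the center.
σ = √(2 × 2.9 × 560) = 57.0 m.

57.0 m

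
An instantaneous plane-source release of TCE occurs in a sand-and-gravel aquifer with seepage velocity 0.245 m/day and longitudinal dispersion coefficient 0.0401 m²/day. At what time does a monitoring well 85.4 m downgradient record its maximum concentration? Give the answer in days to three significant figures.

348 days

For the 1D instantaneous-source solution, setting ∂C/∂t = 0 at fixed x gives v²t² + 2Dt − x² = 0, so t = (√(D² + v²x²) − D)/v².
√(D² + v²x²) = √(0.0401² + 0.245² × 85.4²) = 20.92; v² = 0.060025.
t = (20.92 − 0.0401)/0.060025 = 348 days (vs. the pure-advection estimate x/v = 349 d).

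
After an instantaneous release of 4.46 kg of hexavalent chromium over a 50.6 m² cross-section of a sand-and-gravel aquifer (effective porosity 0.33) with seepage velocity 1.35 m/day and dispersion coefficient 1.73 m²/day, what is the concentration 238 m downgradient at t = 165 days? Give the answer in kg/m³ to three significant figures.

0.00364 kg/m³

For an instantaneous plane source, C(x,t) = M/(n_e·A·√(4πDt)) · exp(−(x−vt)²/(4Dt)), with n_e·A the pore (flow) area.
Plume center vt = 1.35 × 165 = 222.75 m, so the well at 238 m is 15.25 m downgradient of the peak.
√(4πDt) = 59.89 m, giving peak height M/(n_e·A·√(4πDt)) = 4.46/(0.33 × 50.6 × 59.89) = 0.004460 kg/m³.
(x−vt)²/(4Dt) = (15.25)²/(4 × 1.73 × 165) = 0.2037; exp(−0.2037) = 0.8157.
C = 0.004460 × 0.8157 = 0.00364 kg/m³.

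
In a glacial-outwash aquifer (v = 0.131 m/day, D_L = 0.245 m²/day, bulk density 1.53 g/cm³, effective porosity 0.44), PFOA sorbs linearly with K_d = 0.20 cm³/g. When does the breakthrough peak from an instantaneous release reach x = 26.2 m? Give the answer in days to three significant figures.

316 days

Retardation factor R = 1 + ρ_b·K_d/n = 1 + 1.53 × 0.20/0.44 = 1.695.
Sorption retards both mechanisms: v_R = v/R = 0.07729 m/day, D_R = D/R = 0.1445 m²/day.
Peak time from v_R²t² + 2D_R t − x² = 0: t = (√(D_R² + v_R²x²) − D_R)/v_R².
√(D_R² + v_R²x²) = √(0.1445² + 0.07729² × 26.2²) = 2.030; v_R² = 0.005974.
t = (2.030 − 0.1445)/0.005974 = 316 days.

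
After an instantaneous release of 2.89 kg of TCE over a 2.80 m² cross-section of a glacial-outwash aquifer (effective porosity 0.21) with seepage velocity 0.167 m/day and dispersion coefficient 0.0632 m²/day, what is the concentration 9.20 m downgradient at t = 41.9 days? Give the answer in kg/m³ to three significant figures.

For an instantaneous plane source, C(x,t) = M/(n_e·A·√(4πDt)) · exp(−(x−vt)²/(4Dt)), with n_e·A the pore (flow) area.
Plume center vt = 0.167 × 41.9 = 6.9973 m, so the well at 9.20 m is 2.2027 m downgradient of the peak.
√(4πDt) = 5.769 m, giving peak height M/(n_e·A·√(4πDt)) = 2.89/(0.21 × 2.80 × 5.769) = 0.8520 kg/m³.
(x−vt)²/(4Dt) = (2.2027)²/(4 × 0.0632 × 41.9) = 0.4581; exp(−0.4581) = 0.6325.
C = 0.8520 × 0.6325 = 0.539 kg/m³.

0.539 kg/m³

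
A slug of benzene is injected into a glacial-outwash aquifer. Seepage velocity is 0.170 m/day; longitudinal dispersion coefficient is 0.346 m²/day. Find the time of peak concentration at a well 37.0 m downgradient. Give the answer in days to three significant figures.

For the 1D instantaneous-source solution, setting ∂C/∂t = 0 at fixed x gives v²t² + 2Dt − x² = 0, so t = (√(D² + v²x²) − D)/v².
√(D² + v²x²) = √(0.346² + 0.170² × 37.0²) = 6.300; v² = 0.0289.
t = (6.300 − 0.346)/0.0289 = 206 days (vs. the pure-advection estimate x/v = 218 d).

206 days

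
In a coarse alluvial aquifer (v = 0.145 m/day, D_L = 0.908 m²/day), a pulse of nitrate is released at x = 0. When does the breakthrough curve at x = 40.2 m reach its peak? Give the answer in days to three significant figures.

237 days

For the 1D instantaneous-source solution, setting ∂C/∂t = 0 at fixed x gives v²t² + 2Dt − x² = 0, so t = (√(D² + v²x²) − D)/v².
√(D² + v²x²) = √(0.908² + 0.145² × 40.2²) = 5.899; v² = 0.021025.
t = (5.899 − 0.908)/0.021025 = 237 days (vs. the pure-advection estimate x/v = 277 d).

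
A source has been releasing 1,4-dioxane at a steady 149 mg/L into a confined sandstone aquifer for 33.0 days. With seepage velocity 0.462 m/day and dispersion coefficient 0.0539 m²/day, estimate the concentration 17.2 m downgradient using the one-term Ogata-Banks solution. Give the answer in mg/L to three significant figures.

For a continuous step input, C/C₀ ≈ ½·erfc((x−vt)/(2√(Dt))).
vt = 0.462 × 33.0 = 15.246 m and 2√(Dt) = 2√(0.0539 × 33.0) = 2.667 m.
Argument (x−vt)/(2√(Dt)) = (17.2 − 15.246)/2.667 = 0.7327; ½·erfc(0.7327) = 0.1501.
C = 149 × 0.1501 = 22.4 mg/L.

22.4 mg/L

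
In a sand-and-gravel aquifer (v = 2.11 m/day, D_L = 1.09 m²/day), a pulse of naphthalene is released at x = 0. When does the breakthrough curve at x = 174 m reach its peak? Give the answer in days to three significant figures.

For the 1D instantaneous-source solution, setting ∂C/∂t = 0 at fixed x gives v²t² + 2Dt − x² = 0, so t = (√(D² + v²x²) − D)/v².
√(D² + v²x²) = √(1.09² + 2.11² × 174²) = 367.1; v² = 4.4521.
t = (367.1 − 1.09)/4.4521 = 82.2 days (vs. the pure-advection estimate x/v = 82.5 d).

82.2 days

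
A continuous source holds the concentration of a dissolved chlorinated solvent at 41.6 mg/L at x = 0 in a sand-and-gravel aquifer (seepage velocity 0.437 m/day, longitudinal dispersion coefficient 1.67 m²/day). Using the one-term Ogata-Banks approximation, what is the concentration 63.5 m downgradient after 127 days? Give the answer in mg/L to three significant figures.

For a continuous step input, C/C₀ ≈ ½·erfc((x−vt)/(2√(Dt))).
vt = 0.437 × 127 = 55.499 m and 2√(Dt) = 2√(1.67 × 127) = 29.13 m.
Argument (x−vt)/(2√(Dt)) = (63.5 − 55.499)/29.13 = 0.2747; ½·erfc(0.2747) = 0.3488.
C = 41.6 × 0.3488 = 14.5 mg/L.

14.5 mg/L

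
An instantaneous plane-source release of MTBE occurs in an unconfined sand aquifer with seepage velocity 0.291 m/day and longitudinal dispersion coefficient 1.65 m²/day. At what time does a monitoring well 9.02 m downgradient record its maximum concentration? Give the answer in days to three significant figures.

For the 1D instantaneous-source solution, setting ∂C/∂t = 0 at fixed x gives v²t² + 2Dt − x² = 0, so t = (√(D² + v²x²) − D)/v².
√(D² + v²x²) = √(1.65² + 0.291² × 9.02²) = 3.100; v² = 0.084681.
t = (3.100 − 1.65)/0.084681 = 17.1 days (vs. the pure-advection estimate x/v = 31.0 d).

17.1 days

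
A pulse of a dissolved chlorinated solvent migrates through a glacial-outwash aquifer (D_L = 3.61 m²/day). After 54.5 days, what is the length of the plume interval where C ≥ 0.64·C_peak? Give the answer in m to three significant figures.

The plume is Gaussian with σ = √(2Dt) = √(2 × 3.61 × 54.5) = 19.84 m.
C/C_peak = exp(−Δx²/(2σ²)) = 0.64 ⇒ Δx = σ·√(−2 ln 0.64) = 19.84 × 0.9448 = 18.74 m.
Width = 2Δx = 37.5 m.

37.5 m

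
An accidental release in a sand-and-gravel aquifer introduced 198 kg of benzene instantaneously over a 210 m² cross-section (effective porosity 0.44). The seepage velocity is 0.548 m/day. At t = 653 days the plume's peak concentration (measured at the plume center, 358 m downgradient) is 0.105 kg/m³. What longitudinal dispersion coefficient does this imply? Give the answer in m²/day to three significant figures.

0.0508 m²/day

At the plume center C_max = M/(n_e·A·√(4πDt)), so D = M²/(4πt·(n_e·A·C_max)²).
n_e·A·C_max = 0.44 × 210 × 0.105 = 9.702 kg/m.
D = 198²/(4π × 653 × 9.702²) = 0.0508 m²/day.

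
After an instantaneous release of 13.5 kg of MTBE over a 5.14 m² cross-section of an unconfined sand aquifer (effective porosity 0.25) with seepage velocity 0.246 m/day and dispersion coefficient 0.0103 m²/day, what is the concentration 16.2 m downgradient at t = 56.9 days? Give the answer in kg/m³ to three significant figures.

0.489 kg/m³

For an instantaneous plane source, C(x,t) = M/(n_e·A·√(4πDt)) · exp(−(x−vt)²/(4Dt)), with n_e·A the pore (flow) area.
Plume center vt = 0.246 × 56.9 = 13.9974 m, so the well at 16.2 m is 2.2026 m downgradient of the peak.
√(4πDt) = 2.714 m, giving peak height M/(n_e·A·√(4πDt)) = 13.5/(0.25 × 5.14 × 2.714) = 3.871 kg/m³.
(x−vt)²/(4Dt) = (2.2026)²/(4 × 0.0103 × 56.9) = 2.069; exp(−2.069) = 0.1263.
C = 3.871 × 0.1263 = 0.489 kg/m³.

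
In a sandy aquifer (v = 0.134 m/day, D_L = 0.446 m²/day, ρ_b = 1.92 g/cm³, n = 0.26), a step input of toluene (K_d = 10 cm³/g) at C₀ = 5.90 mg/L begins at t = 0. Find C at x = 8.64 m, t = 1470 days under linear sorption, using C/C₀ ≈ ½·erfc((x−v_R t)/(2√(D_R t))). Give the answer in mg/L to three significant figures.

0.446 mg/L

Retardation factor R = 1 + ρ_b·K_d/n = 1 + 1.92 × 10/0.26 = 74.85.
Sorption retards both mechanisms: v_R = v/R = 0.001790 m/day, D_R = D/R = 0.005959 m²/day.
v_R·t = 0.001790 × 1470 = 2.6313 m; 2√(D_R t) = 5.919 m; argument = (8.64 − 2.6313)/5.919 = 1.015.
C = C₀ × ½·erfc(1.015) = 5.90 × 0.07558 = 0.446 mg/L.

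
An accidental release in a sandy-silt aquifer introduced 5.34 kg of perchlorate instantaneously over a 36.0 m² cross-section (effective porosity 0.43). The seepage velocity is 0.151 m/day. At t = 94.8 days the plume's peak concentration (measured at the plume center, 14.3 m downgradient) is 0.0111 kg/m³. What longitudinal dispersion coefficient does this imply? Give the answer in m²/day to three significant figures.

0.811 m²/day

At the plume center C_max = M/(n_e·A·√(4πDt)), so D = M²/(4πt·(n_e·A·C_max)²).
n_e·A·C_max = 0.43 × 36.0 × 0.0111 = 0.1718 kg/m.
D = 5.34²/(4π × 94.8 × 0.1718²) = 0.811 m²/day.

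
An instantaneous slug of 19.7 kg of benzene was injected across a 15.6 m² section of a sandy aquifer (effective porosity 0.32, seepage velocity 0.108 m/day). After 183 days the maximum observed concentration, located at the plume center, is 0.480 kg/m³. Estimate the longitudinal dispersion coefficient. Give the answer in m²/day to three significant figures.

0.0294 m²/day

At the plume center C_max = M/(n_e·A·√(4πDt)), so D = M²/(4πt·(n_e·A·C_max)²).
n_e·A·C_max = 0.32 × 15.6 × 0.480 = 2.396 kg/m.
D = 19.7²/(4π × 183 × 2.396²) = 0.0294 m²/day.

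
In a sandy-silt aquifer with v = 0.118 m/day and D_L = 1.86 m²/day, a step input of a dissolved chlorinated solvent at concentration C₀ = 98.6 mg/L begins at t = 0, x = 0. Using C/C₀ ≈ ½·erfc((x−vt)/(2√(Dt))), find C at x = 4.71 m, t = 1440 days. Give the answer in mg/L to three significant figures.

97.4 mg/L

For a continuous step input, C/C₀ ≈ ½·erfc((x−vt)/(2√(Dt))).
vt = 0.118 × 1440 = 169.92 m and 2√(Dt) = 2√(1.86 × 1440) = 103.5 m.
Argument (x−vt)/(2√(Dt)) = (4.71 − 169.92)/103.5 = -1.596; ½·erfc(-1.596) = 0.9880.
C = 98.6 × 0.9880 = 97.4 mg/L.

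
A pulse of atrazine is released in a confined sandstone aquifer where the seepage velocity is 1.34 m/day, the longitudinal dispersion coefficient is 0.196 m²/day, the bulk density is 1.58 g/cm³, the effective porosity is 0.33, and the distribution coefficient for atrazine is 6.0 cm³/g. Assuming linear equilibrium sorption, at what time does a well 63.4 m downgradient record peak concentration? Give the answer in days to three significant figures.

Retardation factor R = 1 + ρ_b·K_d/n = 1 + 1.58 × 6.0/0.33 = 29.73.
Sorption retards both mechanisms: v_R = v/R = 0.04507 m/day, D_R = D/R = 0.006593 m²/day.
Peak time from v_R²t² + 2D_R t − x² = 0: t = (√(D_R² + v_R²x²) − D_R)/v_R².
√(D_R² + v_R²x²) = √(0.006593² + 0.04507² × 63.4²) = 2.857; v_R² = 0.002031.
t = (2.857 − 0.006593)/0.002031 = 1400 days.

1400 days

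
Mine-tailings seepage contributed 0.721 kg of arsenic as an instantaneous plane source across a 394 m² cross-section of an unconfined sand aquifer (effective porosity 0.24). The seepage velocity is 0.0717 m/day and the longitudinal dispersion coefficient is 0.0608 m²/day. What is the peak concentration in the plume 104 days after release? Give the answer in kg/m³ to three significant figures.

The peak of an instantaneous 1D plume sits at x = vt; there the Gaussian factor is 1 and C_max = M/(n_e·A·√(4πDt)), where n_e·A is the pore area the mass is dissolved in.
√(4πDt) = √(4π × 0.0608 × 104) = 8.914 m, so C_max = 0.721/(0.24 × 394 × 8.914) = 0.000855 kg/m³.

0.000855 kg/m³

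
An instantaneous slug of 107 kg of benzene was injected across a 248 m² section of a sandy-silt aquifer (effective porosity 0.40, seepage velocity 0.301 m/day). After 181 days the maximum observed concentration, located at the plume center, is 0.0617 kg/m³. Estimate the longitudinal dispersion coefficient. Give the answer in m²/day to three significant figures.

0.134 m²/day

At the plume center C_max = M/(n_e·A·√(4πDt)), so D = M²/(4πt·(n_e·A·C_max)²).
n_e·A·C_max = 0.40 × 248 × 0.0617 = 6.121 kg/m.
D = 107²/(4π × 181 × 6.121²) = 0.134 m²/day.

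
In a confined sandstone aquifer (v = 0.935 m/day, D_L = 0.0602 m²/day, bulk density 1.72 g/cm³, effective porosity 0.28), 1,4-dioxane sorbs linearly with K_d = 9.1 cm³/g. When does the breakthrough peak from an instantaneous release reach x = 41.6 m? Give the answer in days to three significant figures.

Retardation factor R = 1 + ρ_b·K_d/n = 1 + 1.72 × 9.1/0.28 = 56.90.
Sorption retards both mechanisms: v_R = v/R = 0.01643 m/day, D_R = D/R = 0.001058 m²/day.
Peak time from v_R²t² + 2D_R t − x² = 0: t = (√(D_R² + v_R²x²) − D_R)/v_R².
√(D_R² + v_R²x²) = √(0.001058² + 0.01643² × 41.6²) = 0.6835; v_R² = 0.0002699.
t = (0.6835 − 0.001058)/0.0002699 = 2530 days.

2530 days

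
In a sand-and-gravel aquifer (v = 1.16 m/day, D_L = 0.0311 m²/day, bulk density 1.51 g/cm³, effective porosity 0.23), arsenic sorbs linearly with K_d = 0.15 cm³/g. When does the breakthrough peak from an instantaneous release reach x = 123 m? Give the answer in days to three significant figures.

210 days

Retardation factor R = 1 + ρ_b·K_d/n = 1 + 1.51 × 0.15/0.23 = 1.985.
Sorption retards both mechanisms: v_R = v/R = 0.5844 m/day, D_R = D/R = 0.01567 m²/day.
Peak time from v_R²t² + 2D_R t − x² = 0: t = (√(D_R² + v_R²x²) − D_R)/v_R².
√(D_R² + v_R²x²) = √(0.01567² + 0.5844² × 123²) = 71.88; v_R² = 0.3415.
t = (71.88 − 0.01567)/0.3415 = 210 days.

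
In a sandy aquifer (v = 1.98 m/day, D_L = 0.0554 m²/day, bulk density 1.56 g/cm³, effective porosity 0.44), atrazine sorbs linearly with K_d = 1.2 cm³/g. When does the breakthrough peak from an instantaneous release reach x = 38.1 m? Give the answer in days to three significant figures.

Retardation factor R = 1 + ρ_b·K_d/n = 1 + 1.56 × 1.2/0.44 = 5.255.
Sorption retards both mechanisms: v_R = v/R = 0.3768 m/day, D_R = D/R = 0.01054 m²/day.
Peak time from v_R²t² + 2D_R t − x² = 0: t = (√(D_R² + v_R²x²) − D_R)/v_R².
√(D_R² + v_R²x²) = √(0.01054² + 0.3768² × 38.1²) = 14.36; v_R² = 0.1420.
t = (14.36 − 0.01054)/0.1420 = 101 days.

101 days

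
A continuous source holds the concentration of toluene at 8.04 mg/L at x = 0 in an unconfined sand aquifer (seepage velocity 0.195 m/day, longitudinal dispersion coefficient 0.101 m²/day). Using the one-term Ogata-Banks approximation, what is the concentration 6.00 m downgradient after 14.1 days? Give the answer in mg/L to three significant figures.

For a continuous step input, C/C₀ ≈ ½·erfc((x−vt)/(2√(Dt))).
vt = 0.195 × 14.1 = 2.7495 m and 2√(Dt) = 2√(0.101 × 14.1) = 2.387 m.
Argument (x−vt)/(2√(Dt)) = (6.00 − 2.7495)/2.387 = 1.362; ½·erfc(1.362) = 0.02704.
C = 8.04 × 0.02704 = 0.217 mg/L.

0.217 mg/L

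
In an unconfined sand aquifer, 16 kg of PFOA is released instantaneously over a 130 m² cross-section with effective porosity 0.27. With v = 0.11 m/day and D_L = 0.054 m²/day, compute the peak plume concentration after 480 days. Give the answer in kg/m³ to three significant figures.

0.0253 kg/m³

The peak of an instantaneous 1D plume sits at x = vt; there the Gaussian factor is 1 and C_max = M/(n_e·A·√(4πDt)), where n_e·A is the pore area the mass is dissolved in.
√(4πDt) = √(4π × 0.054 × 480) = 18.05 m, so C_max = 16/(0.27 × 130 × 18.05) = 0.0253 kg/m³.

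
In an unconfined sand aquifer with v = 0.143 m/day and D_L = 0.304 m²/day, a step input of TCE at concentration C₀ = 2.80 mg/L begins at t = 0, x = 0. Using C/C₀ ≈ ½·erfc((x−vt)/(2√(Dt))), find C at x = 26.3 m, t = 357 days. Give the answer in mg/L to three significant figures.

For a continuous step input, C/C₀ ≈ ½·erfc((x−vt)/(2√(Dt))).
vt = 0.143 × 357 = 51.051 m and 2√(Dt) = 2√(0.304 × 357) = 20.84 m.
Argument (x−vt)/(2√(Dt)) = (26.3 − 51.051)/20.84 = -1.188; ½·erfc(-1.188) = 0.9535.
C = 2.80 × 0.9535 = 2.67 mg/L.

2.67 mg/L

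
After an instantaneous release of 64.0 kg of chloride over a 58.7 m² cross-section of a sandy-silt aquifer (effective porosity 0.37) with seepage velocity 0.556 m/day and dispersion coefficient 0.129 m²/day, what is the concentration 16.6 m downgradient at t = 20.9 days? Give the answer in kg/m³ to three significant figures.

For an instantaneous plane source, C(x,t) = M/(n_e·A·√(4πDt)) · exp(−(x−vt)²/(4Dt)), with n_e·A the pore (flow) area.
Plume center vt = 0.556 × 20.9 = 11.6204 m, so the well at 16.6 m is 4.9796 m downgradient of the peak.
√(4πDt) = 5.821 m, giving peak height M/(n_e·A·√(4πDt)) = 64.0/(0.37 × 58.7 × 5.821) = 0.5062 kg/m³.
(x−vt)²/(4Dt) = (4.9796)²/(4 × 0.129 × 20.9) = 2.299; exp(−2.299) = 0.1004.
C = 0.5062 × 0.1004 = 0.0508 kg/m³.

0.0508 kg/m³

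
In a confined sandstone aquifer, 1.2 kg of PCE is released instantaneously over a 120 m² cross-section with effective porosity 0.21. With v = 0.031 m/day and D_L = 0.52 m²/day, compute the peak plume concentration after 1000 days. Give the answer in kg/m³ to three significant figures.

The peak of an instantaneous 1D plume sits at x = vt; there the Gaussian factor is 1 and C_max = M/(n_e·A·√(4πDt)), where n_e·A is the pore area the mass is dissolved in.
√(4πDt) = √(4π × 0.52 × 1000) = 80.84 m, so C_max = 1.2/(0.21 × 120 × 80.84) = 0.000589 kg/m³.

0.000589 kg/m³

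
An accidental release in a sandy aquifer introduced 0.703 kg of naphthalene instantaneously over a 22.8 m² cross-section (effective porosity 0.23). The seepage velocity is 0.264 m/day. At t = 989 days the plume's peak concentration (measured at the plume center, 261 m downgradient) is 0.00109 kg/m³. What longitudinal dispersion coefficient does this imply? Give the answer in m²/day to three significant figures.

1.22 m²/day

At the plume center C_max = M/(n_e·A·√(4πDt)), so D = M²/(4πt·(n_e·A·C_max)²).
n_e·A·C_max = 0.23 × 22.8 × 0.00109 = 0.005716 kg/m.
D = 0.703²/(4π × 989 × 0.005716²) = 1.22 m²/day.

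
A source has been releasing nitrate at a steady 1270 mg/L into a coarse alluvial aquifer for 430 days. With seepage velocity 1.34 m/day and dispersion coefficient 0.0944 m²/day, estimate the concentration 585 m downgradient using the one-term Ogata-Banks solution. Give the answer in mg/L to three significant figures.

For a continuous step input, C/C₀ ≈ ½·erfc((x−vt)/(2√(Dt))).
vt = 1.34 × 430 = 576.2 m and 2√(Dt) = 2√(0.0944 × 430) = 12.74 m.
Argument (x−vt)/(2√(Dt)) = (585 − 576.2)/12.74 = 0.6907; ½·erfc(0.6907) = 0.1643.
C = 1270 × 0.1643 = 209 mg/L.

209 mg/L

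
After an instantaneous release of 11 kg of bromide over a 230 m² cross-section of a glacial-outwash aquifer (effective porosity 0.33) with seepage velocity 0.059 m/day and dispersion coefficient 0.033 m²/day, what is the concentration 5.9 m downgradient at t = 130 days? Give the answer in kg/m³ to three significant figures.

0.0164 kg/m³

For an instantaneous plane source, C(x,t) = M/(n_e·A·√(4πDt)) · exp(−(x−vt)²/(4Dt)), with n_e·A the pore (flow) area.
Plume center vt = 0.059 × 130 = 7.67 m, so the well at 5.9 m is 1.77 m upgradient of the peak.
√(4πDt) = 7.342 m, giving peak height M/(n_e·A·√(4πDt)) = 11/(0.33 × 230 × 7.342) = 0.01974 kg/m³.
(x−vt)²/(4Dt) = (-1.77)²/(4 × 0.033 × 130) = 0.1826; exp(−0.1826) = 0.8331.
C = 0.01974 × 0.8331 = 0.0164 kg/m³.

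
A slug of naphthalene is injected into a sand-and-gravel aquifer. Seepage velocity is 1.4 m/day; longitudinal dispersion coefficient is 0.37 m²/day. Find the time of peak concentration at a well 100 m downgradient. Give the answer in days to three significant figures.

For the 1D instantaneous-source solution, setting ∂C/∂t = 0 at fixed x gives v²t² + 2Dt − x² = 0, so t = (√(D² + v²x²) − D)/v².
√(D² + v²x²) = √(0.37² + 1.4² × 100²) = 140.0; v² = 1.96.
t = (140.0 − 0.37)/1.96 = 71.2 days (vs. the pure-advection estimate x/v = 71.4 d).

71.2 days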